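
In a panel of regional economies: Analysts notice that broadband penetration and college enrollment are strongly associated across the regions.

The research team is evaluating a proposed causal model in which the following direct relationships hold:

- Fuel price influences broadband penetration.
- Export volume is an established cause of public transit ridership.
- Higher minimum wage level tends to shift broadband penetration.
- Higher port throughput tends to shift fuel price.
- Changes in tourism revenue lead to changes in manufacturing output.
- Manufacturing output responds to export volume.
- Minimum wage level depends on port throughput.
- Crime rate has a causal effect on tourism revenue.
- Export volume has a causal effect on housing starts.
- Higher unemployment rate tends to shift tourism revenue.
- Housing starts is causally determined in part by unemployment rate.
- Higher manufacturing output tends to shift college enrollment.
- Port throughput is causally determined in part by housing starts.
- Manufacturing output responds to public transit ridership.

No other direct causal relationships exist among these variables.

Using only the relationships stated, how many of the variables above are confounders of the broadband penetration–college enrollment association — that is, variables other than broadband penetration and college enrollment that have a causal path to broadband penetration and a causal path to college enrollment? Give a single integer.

The common causes are: export volume (to broadband penetration via export volume → housing starts → port throughput → minimum wage level → broadband penetration; to college enrollment via export volume → manufacturing output → college enrollment); unemployment rate (to broadband penetration via unemployment rate → housing starts → port throughput → minimum wage level → broadband penetration; to college enrollment via unemployment rate → tourism revenue → manufacturing output → college enrollment).
Every other variable lacks a causal path to at least one of broadband penetration and college enrollment.

2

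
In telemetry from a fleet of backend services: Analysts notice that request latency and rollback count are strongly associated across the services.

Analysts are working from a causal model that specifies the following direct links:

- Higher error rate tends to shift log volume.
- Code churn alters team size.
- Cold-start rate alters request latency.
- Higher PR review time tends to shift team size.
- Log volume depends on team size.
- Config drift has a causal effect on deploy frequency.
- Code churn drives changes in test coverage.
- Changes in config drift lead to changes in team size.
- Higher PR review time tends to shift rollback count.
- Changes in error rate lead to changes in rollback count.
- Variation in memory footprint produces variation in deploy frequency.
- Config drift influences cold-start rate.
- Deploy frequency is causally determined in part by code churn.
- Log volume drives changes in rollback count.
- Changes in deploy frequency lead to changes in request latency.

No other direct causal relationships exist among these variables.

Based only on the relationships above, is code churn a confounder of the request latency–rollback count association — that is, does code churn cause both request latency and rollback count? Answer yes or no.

Code churn has a causal path to request latency (code churn → deploy frequency → request latency) and to rollback count (code churn → team size → log volume → rollback count), so it is a common cause of both — a confounder.

yes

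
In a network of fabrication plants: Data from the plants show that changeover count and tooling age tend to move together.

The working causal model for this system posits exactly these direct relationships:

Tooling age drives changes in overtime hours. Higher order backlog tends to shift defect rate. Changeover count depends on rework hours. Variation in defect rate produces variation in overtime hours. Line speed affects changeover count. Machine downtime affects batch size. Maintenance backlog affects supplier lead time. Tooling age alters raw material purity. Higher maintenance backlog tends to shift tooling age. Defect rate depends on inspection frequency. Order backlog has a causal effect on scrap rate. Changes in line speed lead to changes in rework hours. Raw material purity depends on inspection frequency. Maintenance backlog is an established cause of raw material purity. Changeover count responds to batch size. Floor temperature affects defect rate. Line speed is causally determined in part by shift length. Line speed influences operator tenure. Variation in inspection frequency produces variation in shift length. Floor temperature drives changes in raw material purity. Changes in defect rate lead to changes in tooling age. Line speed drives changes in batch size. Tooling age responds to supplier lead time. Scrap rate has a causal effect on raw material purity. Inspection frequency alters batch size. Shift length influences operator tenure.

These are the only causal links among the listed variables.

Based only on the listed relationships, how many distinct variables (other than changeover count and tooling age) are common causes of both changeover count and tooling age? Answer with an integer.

The common causes are: inspection frequency (to changeover count via inspection frequency → batch size → changeover count; to tooling age via inspection frequency → defect rate → tooling age).
Every other variable lacks a causal path to at least one of changeover count and tooling age.

1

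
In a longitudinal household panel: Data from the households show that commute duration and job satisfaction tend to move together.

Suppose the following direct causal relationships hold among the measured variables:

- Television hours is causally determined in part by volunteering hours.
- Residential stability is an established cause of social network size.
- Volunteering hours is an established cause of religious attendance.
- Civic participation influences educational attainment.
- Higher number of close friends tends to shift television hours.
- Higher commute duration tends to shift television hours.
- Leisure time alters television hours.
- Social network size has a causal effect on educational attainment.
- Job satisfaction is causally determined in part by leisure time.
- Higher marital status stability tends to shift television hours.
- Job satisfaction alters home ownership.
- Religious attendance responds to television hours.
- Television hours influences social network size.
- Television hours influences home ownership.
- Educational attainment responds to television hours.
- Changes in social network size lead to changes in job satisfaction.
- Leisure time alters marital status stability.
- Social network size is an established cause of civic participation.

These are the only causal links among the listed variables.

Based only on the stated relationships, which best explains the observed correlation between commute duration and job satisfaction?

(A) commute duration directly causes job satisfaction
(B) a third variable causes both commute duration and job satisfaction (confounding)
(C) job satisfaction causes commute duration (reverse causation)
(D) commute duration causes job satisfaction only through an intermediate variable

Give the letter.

D

Commute duration reaches job satisfaction through commute duration → television hours → social network size → job satisfaction — an indirect causal chain with no direct commute duration → job satisfaction link. No variable causes both commute duration and job satisfaction, so confounding is ruled out; the effect is mediated.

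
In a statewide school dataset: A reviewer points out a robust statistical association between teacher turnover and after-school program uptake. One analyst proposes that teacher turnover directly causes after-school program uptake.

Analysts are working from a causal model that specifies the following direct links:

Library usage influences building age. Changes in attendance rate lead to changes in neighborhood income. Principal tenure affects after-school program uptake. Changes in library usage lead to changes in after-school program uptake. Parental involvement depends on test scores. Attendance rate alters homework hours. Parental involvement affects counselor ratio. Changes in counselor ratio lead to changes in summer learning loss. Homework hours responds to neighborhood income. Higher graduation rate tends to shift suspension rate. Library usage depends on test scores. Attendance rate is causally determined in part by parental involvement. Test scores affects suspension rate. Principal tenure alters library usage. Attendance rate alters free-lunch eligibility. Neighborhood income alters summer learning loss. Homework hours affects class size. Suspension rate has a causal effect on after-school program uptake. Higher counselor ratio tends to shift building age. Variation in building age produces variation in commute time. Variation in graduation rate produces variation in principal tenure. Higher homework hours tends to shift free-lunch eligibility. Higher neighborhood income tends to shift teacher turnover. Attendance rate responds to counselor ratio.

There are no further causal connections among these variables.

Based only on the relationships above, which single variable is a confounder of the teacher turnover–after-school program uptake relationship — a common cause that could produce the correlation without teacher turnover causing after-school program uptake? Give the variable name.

Test scores has a causal path to teacher turnover (test scores → parental involvement → attendance rate → neighborhood income → teacher turnover) and a separate causal path to after-school program uptake (test scores → suspension rate → after-school program uptake), so it is a common cause of both.
No stated relationship gives teacher turnover a causal route to after-school program uptake, so the correlation is explained by the shared upstream cause rather than a direct effect.

test scores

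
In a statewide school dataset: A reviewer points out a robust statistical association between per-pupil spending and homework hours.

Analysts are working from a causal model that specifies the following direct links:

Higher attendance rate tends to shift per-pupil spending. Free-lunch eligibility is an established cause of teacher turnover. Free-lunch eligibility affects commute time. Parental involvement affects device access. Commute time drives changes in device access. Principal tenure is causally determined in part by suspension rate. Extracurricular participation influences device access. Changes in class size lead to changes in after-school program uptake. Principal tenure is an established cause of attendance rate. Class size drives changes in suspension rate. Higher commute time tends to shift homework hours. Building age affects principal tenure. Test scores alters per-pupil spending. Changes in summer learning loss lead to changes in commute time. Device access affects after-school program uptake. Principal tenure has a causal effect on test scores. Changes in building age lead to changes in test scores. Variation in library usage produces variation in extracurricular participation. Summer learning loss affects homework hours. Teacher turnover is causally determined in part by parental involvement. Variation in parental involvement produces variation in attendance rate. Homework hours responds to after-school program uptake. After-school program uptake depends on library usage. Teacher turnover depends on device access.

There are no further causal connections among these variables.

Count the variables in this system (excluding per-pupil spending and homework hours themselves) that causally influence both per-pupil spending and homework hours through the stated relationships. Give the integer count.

2

The common causes are: class size (to per-pupil spending via class size → suspension rate → principal tenure → attendance rate → per-pupil spending; to homework hours via class size → after-school program uptake → homework hours); parental involvement (to per-pupil spending via parental involvement → attendance rate → per-pupil spending; to homework hours via parental involvement → device access → after-school program uptake → homework hours).
Every other variable lacks a causal path to at least one of per-pupil spending and homework hours.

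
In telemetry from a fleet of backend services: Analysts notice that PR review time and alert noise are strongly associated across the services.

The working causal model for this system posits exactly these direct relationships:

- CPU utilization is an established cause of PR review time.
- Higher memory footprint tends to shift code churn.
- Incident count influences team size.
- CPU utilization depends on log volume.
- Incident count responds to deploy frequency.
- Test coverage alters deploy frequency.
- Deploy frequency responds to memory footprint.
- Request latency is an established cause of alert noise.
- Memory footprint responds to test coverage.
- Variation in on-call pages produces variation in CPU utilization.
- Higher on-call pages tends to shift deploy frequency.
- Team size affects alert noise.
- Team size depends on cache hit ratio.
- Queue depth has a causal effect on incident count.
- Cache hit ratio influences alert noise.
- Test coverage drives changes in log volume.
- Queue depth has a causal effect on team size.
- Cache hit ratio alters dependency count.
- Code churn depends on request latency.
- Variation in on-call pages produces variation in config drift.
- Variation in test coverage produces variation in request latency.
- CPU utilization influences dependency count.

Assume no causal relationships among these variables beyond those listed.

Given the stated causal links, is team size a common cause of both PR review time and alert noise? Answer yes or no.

Team size has no stated causal path to PR review time. A confounder must cause both variables, so team size does not qualify.

no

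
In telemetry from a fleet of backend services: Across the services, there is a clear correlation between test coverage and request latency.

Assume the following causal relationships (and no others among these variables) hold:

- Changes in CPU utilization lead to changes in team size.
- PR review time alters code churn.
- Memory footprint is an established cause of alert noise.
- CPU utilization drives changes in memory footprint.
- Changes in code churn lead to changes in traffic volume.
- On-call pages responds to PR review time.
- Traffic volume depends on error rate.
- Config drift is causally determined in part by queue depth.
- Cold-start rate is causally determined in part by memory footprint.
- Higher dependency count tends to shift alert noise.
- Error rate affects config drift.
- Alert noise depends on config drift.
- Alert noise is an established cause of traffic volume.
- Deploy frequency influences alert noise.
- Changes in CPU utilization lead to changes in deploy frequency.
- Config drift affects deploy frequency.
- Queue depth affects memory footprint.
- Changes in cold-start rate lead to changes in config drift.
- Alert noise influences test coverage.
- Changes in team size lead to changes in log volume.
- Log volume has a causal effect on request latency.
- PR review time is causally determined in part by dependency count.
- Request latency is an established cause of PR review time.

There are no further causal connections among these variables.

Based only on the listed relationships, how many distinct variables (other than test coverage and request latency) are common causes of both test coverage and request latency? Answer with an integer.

1

The common causes are: CPU utilization (to test coverage via CPU utilization → deploy frequency → alert noise → test coverage; to request latency via CPU utilization → team size → log volume → request latency).
Every other variable lacks a causal path to at least one of test coverage and request latency.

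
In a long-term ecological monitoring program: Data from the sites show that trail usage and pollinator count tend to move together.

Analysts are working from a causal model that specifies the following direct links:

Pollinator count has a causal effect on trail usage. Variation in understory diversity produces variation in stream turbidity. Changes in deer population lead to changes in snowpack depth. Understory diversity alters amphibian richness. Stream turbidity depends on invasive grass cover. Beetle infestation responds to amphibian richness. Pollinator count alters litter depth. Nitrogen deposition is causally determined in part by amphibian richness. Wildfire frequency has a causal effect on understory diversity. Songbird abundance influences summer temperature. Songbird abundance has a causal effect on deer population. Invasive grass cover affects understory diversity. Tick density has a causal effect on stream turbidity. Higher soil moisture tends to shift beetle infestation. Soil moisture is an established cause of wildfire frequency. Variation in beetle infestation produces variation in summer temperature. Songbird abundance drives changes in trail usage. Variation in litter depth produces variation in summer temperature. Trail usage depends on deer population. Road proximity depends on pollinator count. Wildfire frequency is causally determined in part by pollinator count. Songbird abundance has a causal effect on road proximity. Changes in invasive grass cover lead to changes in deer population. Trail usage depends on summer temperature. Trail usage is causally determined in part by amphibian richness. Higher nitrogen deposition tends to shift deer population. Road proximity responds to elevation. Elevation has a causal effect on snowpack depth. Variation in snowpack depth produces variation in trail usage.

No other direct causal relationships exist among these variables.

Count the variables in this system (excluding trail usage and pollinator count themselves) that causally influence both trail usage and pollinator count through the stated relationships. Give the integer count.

No listed variable has a causal path to both trail usage and pollinator count, so there are no common causes.

0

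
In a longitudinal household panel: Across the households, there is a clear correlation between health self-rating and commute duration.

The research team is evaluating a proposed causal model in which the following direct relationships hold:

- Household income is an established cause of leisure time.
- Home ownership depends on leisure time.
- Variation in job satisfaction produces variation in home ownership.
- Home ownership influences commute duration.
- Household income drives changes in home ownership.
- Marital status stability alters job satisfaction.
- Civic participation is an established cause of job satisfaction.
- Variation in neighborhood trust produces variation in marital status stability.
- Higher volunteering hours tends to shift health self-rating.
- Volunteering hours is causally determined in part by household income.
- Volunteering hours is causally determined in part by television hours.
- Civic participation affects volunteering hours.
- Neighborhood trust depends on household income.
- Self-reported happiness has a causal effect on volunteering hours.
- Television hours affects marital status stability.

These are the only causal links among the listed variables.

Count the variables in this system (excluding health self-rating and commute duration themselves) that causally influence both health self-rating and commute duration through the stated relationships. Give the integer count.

The common causes are: civic participation (to health self-rating via civic participation → volunteering hours → health self-rating; to commute duration via civic participation → job satisfaction → home ownership → commute duration); household income (to health self-rating via household income → volunteering hours → health self-rating; to commute duration via household income → home ownership → commute duration); television hours (to health self-rating via television hours → volunteering hours → health self-rating; to commute duration via television hours → marital status stability → job satisfaction → home ownership → commute duration).
Every other variable lacks a causal path to at least one of health self-rating and commute duration.

3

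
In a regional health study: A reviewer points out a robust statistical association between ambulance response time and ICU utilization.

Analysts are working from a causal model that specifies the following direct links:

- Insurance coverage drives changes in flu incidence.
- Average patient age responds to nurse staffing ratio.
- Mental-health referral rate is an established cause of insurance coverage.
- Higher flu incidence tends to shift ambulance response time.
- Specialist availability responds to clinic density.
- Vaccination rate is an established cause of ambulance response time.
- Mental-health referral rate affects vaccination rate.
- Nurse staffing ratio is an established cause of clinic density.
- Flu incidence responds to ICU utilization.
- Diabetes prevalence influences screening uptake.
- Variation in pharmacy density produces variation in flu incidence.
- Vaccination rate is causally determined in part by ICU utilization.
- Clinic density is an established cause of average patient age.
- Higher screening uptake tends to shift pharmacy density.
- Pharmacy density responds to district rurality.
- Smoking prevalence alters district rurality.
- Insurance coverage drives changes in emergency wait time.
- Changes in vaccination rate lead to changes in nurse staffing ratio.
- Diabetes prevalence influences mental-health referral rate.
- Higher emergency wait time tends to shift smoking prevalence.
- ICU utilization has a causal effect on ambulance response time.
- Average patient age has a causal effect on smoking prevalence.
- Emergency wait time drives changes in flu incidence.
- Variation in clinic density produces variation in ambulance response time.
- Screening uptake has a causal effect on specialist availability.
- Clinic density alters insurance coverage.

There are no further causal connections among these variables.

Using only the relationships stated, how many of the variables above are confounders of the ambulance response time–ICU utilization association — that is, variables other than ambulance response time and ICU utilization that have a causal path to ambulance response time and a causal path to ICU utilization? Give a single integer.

No listed variable has a causal path to both ambulance response time and ICU utilization, so there are no common causes.

0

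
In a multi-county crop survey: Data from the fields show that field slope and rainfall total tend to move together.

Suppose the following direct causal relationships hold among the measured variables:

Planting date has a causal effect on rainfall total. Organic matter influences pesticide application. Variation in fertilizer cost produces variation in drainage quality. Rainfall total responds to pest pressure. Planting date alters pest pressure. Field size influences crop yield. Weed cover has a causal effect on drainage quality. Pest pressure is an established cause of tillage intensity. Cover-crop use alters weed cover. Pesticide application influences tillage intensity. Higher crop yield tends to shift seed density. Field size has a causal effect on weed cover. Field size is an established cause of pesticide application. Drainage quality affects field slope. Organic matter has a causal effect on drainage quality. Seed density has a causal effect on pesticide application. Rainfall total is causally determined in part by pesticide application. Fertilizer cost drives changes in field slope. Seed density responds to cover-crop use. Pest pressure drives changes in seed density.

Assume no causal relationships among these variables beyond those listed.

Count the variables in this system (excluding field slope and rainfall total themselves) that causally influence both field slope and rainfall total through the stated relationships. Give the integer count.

3

The common causes are: cover-crop use (to field slope via cover-crop use → weed cover → drainage quality → field slope; to rainfall total via cover-crop use → seed density → pesticide application → rainfall total); field size (to field slope via field size → weed cover → drainage quality → field slope; to rainfall total via field size → pesticide application → rainfall total); organic matter (to field slope via organic matter → drainage quality → field slope; to rainfall total via organic matter → pesticide application → rainfall total).
Every other variable lacks a causal path to at least one of field slope and rainfall total.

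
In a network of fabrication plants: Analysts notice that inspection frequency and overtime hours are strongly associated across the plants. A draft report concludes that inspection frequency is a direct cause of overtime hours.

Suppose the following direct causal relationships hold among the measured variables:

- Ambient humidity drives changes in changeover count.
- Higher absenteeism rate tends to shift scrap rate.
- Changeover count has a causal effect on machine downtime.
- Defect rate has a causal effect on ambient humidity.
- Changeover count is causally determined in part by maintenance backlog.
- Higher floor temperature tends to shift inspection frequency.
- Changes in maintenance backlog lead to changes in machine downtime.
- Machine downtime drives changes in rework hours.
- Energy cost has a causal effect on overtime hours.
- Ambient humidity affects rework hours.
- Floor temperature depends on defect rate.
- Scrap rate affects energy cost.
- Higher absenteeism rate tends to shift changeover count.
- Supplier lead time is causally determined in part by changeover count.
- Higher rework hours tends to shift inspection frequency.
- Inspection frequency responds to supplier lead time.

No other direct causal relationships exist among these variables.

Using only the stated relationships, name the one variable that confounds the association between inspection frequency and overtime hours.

absenteeism rate

Absenteeism rate has a causal path to inspection frequency (absenteeism rate → changeover count → supplier lead time → inspection frequency) and a separate causal path to overtime hours (absenteeism rate → scrap rate → energy cost → overtime hours), so it is a common cause of both.
No stated relationship gives inspection frequency a causal route to overtime hours, so the correlation is explained by the shared upstream cause rather than a direct effect.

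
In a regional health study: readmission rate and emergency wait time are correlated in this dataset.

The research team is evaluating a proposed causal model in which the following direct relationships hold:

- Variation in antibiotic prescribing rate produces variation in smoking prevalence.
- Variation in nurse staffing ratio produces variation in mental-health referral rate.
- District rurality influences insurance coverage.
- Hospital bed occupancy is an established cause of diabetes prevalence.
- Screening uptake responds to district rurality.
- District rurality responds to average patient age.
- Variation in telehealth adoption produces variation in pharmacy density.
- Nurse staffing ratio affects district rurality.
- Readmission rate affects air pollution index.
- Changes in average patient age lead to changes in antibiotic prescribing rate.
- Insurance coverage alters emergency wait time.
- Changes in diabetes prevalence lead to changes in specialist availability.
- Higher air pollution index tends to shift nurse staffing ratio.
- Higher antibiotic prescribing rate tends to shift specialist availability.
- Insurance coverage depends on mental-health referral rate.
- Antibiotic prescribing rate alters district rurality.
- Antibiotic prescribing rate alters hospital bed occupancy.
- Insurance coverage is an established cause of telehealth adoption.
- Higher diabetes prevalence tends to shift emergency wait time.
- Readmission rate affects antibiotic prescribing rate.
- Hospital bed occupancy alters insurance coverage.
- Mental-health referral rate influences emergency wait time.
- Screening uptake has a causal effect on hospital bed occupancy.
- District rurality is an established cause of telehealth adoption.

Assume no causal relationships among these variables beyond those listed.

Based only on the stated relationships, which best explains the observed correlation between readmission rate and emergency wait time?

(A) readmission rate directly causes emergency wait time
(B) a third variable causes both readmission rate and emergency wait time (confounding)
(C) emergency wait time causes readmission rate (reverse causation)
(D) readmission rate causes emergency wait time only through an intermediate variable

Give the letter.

Readmission rate reaches emergency wait time through readmission rate → air pollution index → nurse staffing ratio → mental-health referral rate → emergency wait time — an indirect causal chain with no direct readmission rate → emergency wait time link. No variable causes both readmission rate and emergency wait time, so confounding is ruled out; the effect is mediated.

D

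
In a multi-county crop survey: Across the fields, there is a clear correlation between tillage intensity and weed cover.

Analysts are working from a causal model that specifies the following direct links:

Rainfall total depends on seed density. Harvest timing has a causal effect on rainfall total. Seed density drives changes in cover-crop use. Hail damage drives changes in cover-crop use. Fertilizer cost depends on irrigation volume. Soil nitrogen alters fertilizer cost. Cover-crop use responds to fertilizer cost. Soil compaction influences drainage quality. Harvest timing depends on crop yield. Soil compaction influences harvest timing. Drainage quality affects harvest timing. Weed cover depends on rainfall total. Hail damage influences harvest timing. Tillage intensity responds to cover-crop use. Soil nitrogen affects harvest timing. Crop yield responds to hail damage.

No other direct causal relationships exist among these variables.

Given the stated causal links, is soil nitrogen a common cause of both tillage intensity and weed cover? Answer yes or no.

yes

Soil nitrogen has a causal path to tillage intensity (soil nitrogen → fertilizer cost → cover-crop use → tillage intensity) and to weed cover (soil nitrogen → harvest timing → rainfall total → weed cover), so it is a common cause of both — a confounder.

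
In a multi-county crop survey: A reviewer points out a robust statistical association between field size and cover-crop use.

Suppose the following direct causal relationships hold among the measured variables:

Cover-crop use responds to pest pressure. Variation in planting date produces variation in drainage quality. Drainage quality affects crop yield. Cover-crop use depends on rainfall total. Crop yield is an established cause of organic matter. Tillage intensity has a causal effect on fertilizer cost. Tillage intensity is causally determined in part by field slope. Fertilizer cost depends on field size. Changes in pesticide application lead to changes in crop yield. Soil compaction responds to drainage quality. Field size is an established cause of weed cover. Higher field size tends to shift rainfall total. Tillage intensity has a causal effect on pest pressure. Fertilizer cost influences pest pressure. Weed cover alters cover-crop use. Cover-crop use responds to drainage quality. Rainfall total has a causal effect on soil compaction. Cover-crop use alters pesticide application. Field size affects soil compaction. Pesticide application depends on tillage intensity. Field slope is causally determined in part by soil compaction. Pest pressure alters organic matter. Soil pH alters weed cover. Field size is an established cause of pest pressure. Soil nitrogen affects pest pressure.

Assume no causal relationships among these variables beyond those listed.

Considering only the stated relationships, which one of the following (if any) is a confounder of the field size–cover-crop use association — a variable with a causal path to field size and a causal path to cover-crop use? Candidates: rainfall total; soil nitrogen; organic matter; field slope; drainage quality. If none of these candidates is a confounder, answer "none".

none

None of the listed candidates has causal paths to both field size and cover-crop use in the stated relationships, so none is a common cause.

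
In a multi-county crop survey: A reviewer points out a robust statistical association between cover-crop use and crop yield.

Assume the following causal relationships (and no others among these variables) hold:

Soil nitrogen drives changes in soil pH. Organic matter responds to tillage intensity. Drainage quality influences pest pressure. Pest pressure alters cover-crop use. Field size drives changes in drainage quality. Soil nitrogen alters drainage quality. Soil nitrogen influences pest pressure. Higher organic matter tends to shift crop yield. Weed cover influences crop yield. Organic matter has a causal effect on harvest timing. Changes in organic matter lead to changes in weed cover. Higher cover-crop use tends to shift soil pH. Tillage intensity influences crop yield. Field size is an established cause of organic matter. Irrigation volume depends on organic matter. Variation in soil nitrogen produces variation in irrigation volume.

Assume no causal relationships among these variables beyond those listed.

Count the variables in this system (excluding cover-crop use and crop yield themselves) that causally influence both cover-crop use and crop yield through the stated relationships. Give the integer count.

1

The common causes are: field size (to cover-crop use via field size → drainage quality → pest pressure → cover-crop use; to crop yield via field size → organic matter → crop yield).
Every other variable lacks a causal path to at least one of cover-crop use and crop yield.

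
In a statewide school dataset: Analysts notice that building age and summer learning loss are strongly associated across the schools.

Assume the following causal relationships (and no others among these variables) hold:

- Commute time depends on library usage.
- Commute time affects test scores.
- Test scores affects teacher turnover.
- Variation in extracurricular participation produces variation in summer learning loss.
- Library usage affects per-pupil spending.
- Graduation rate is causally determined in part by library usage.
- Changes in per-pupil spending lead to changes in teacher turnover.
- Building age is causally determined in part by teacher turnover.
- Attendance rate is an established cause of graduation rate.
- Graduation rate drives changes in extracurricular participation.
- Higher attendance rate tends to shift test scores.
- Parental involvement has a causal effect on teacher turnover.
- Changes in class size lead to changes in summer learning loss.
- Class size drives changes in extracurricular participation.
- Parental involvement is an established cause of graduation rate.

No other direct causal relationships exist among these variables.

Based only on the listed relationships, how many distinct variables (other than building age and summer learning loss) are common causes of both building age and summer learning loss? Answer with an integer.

The common causes are: attendance rate (to building age via attendance rate → test scores → teacher turnover → building age; to summer learning loss via attendance rate → graduation rate → extracurricular participation → summer learning loss); library usage (to building age via library usage → per-pupil spending → teacher turnover → building age; to summer learning loss via library usage → graduation rate → extracurricular participation → summer learning loss); parental involvement (to building age via parental involvement → teacher turnover → building age; to summer learning loss via parental involvement → graduation rate → extracurricular participation → summer learning loss).
Every other variable lacks a causal path to at least one of building age and summer learning loss.

3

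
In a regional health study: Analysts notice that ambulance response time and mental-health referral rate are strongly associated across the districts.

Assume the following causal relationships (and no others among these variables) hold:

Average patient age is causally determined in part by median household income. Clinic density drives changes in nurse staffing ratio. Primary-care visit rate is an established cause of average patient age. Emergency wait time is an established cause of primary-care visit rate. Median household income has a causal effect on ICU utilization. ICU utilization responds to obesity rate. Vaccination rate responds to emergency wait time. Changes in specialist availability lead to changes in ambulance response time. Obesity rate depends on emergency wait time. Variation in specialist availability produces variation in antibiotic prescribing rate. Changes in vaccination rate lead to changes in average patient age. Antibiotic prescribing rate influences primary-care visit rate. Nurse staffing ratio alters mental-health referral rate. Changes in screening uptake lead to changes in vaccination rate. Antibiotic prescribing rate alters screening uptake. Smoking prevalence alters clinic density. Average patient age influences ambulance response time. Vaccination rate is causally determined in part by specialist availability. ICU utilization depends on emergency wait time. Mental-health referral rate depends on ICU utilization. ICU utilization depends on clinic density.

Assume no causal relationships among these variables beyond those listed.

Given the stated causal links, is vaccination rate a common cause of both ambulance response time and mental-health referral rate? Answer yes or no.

Vaccination rate has no stated causal path to mental-health referral rate. A confounder must cause both variables, so vaccination rate does not qualify.

no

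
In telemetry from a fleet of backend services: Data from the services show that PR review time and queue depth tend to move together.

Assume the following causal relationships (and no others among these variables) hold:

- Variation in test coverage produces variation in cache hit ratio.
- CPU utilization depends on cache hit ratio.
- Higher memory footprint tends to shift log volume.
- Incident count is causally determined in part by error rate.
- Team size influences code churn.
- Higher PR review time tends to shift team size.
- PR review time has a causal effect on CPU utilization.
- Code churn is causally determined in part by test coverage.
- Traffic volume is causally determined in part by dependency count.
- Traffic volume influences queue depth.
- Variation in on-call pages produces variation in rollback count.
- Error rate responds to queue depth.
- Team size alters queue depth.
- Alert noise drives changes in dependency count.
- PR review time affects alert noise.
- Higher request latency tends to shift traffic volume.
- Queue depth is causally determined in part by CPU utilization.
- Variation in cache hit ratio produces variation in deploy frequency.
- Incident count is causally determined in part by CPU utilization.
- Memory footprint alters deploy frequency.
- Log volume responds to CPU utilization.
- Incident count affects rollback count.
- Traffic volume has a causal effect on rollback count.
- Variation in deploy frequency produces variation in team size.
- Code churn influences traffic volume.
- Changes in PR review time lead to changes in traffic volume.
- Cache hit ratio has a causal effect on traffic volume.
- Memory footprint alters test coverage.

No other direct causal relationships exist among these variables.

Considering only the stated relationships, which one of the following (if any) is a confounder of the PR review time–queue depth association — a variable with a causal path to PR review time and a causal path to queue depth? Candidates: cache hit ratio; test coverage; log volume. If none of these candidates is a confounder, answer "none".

None of the listed candidates has causal paths to both PR review time and queue depth in the stated relationships, so none is a common cause.

none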